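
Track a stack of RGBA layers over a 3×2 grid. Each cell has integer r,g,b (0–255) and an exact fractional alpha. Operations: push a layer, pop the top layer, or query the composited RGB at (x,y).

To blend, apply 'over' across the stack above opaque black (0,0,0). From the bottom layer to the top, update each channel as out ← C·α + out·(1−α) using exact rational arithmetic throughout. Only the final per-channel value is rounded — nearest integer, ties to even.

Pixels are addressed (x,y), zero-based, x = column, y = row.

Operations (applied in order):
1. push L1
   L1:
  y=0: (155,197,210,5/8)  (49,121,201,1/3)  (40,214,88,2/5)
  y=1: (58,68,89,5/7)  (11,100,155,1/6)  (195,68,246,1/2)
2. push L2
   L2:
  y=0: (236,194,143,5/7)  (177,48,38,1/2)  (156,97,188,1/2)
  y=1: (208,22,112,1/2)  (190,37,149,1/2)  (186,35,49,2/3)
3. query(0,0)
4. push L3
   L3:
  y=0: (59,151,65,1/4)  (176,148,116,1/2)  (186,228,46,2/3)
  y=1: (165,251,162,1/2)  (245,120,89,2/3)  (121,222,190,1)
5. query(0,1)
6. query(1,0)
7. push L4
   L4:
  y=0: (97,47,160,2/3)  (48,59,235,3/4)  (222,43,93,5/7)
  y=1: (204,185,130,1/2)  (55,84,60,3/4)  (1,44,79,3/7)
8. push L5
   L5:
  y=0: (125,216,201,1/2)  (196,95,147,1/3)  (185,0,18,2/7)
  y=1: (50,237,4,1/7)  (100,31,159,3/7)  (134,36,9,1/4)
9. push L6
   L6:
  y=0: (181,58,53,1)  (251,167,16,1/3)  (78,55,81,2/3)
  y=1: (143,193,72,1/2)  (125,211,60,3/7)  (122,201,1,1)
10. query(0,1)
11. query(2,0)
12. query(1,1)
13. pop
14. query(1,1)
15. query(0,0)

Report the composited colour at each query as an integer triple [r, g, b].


query (0,0) [L1,L2] — begin 0,0,0
after L1 α=5/8: [775/8, 985/8, 525/4]
after L2 α=5/7: [785/4, 695/4, 1955/14]
= [196, 174, 140]

at x=0,y=1 over L1,L2,L3:
after L1 α=5/7: [290/7, 340/7, 445/7]
after L2 α=1/2: [873/7, 247/7, 1229/14]
after L3 α=1/2: [1014/7, 1002/7, 3497/28]
= [145, 143, 125]

query (1,0) [L1,L2,L3] — begin 0,0,0
+L1 (α=1/3) → [49/3, 121/3, 67]
+L2 (α=1/2) → [290/3, 265/6, 105/2]
+L3 (α=1/2) → [409/3, 1153/12, 337/4]
→ [136, 96, 84]

(0,1) stack=L1,L2,L3,L4,L5,L6; from [0,0,0]:
after L1 α=5/7: [290/7, 340/7, 445/7]
after L2 α=1/2: [873/7, 247/7, 1229/14]
after L3 α=1/2: [1014/7, 1002/7, 3497/28]
after L4 α=1/2: [1221/7, 2297/14, 7137/56]
after L5 α=1/7: [7676/49, 8550/49, 21523/196]
after L6 α=1/2: [14683/98, 18007/98, 35635/392]
→ [150, 184, 91]

(2,0) stack=L1,L2,L3,L4,L5,L6; from [0,0,0]:
after L1 α=2/5: [16, 428/5, 176/5]
after L2 α=1/2: [86, 913/10, 558/5]
after L3 α=2/3: [458/3, 5473/30, 1018/15]
after L4 α=5/7: [4246/21, 8698/105, 9011/105]
after L5 α=2/7: [29000/147, 8698/147, 9767/147]
after L6 α=2/3: [51932/441, 24868/441, 33581/441]
= [118, 56, 76]

at x=1,y=1 over L1,L2,L3,L4,L5,L6:
+L1 (α=1/6) → [11/6, 50/3, 155/6]
+L2 (α=1/2) → [1151/12, 161/6, 1049/12]
+L3 (α=2/3) → [7031/36, 1601/18, 3185/36]
+L4 (α=3/4) → [12971/144, 6137/72, 9665/144]
+L5 (α=3/7) → [23771/252, 7811/126, 26837/252]
+L6 (α=3/7) → [47396/441, 55501/441, 38177/441]
rounded: [107, 126, 87]

(1,1) stack=L1,L2,L3,L4,L5; from [0,0,0]:
after L1 α=1/6: [11/6, 50/3, 155/6]
after L2 α=1/2: [1151/12, 161/6, 1049/12]
after L3 α=2/3: [7031/36, 1601/18, 3185/36]
after L4 α=3/4: [12971/144, 6137/72, 9665/144]
after L5 α=3/7: [23771/252, 7811/126, 26837/252]
→ [94, 62, 106]

query (0,0) [L1,L2,L3,L4,L5] — begin 0,0,0
+L1 (α=5/8) → [775/8, 985/8, 525/4]
+L2 (α=5/7) → [785/4, 695/4, 1955/14]
+L3 (α=1/4) → [2591/16, 2689/16, 6775/56]
+L4 (α=2/3) → [5695/48, 4193/48, 24695/168]
+L5 (α=1/2) → [11695/96, 14561/96, 58463/336]
= [122, 152, 174]


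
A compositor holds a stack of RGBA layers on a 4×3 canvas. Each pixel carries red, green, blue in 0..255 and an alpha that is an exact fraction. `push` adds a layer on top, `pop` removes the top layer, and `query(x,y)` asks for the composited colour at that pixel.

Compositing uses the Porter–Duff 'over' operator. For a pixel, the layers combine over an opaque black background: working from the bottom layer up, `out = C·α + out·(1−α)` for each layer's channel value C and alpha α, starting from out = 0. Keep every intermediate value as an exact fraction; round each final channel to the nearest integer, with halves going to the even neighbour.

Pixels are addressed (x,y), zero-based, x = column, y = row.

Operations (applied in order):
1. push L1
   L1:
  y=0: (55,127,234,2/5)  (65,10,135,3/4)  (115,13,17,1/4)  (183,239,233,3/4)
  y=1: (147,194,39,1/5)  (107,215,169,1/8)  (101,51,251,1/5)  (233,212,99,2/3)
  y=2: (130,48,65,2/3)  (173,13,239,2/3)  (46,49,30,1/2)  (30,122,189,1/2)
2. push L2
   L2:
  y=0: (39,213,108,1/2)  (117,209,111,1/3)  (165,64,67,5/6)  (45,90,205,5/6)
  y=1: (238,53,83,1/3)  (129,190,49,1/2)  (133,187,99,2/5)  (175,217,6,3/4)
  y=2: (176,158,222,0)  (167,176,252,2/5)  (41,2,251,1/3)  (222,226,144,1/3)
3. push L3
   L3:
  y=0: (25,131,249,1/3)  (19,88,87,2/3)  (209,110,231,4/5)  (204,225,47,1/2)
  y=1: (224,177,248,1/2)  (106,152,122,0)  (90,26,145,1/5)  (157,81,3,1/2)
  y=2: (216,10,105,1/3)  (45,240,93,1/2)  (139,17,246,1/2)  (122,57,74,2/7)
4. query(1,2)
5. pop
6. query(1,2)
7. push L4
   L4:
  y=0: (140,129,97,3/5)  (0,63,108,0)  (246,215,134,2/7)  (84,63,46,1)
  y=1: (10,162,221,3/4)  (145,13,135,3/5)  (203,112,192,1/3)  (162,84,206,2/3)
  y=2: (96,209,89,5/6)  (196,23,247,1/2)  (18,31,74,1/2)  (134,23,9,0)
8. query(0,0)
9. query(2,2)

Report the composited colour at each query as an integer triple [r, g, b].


query (1,2) [L1,L2,L3] — begin 0,0,0
L1 α=2/3: [346/3, 26/3, 478/3]
L2 α=2/5: [136, 378/5, 982/5]
L3 α=1/2: [181/2, 789/5, 1447/10]
→ [90, 158, 145]

(1,2) stack=L1,L2; from [0,0,0]:
after L1 α=2/3: [346/3, 26/3, 478/3]
after L2 α=2/5: [136, 378/5, 982/5]
→ [136, 76, 196]

query (0,0) [L1,L2,L4] — begin 0,0,0
L1 α=2/5: [22, 254/5, 468/5]
L2 α=1/2: [61/2, 1319/10, 504/5]
L4 α=3/5: [481/5, 3254/25, 2463/25]
→ [96, 130, 99]

query (2,2) [L1,L2,L4] — begin 0,0,0
after L1 α=1/2: [23, 49/2, 15]
after L2 α=1/3: [29, 17, 281/3]
after L4 α=1/2: [47/2, 24, 503/6]
= [24, 24, 84]


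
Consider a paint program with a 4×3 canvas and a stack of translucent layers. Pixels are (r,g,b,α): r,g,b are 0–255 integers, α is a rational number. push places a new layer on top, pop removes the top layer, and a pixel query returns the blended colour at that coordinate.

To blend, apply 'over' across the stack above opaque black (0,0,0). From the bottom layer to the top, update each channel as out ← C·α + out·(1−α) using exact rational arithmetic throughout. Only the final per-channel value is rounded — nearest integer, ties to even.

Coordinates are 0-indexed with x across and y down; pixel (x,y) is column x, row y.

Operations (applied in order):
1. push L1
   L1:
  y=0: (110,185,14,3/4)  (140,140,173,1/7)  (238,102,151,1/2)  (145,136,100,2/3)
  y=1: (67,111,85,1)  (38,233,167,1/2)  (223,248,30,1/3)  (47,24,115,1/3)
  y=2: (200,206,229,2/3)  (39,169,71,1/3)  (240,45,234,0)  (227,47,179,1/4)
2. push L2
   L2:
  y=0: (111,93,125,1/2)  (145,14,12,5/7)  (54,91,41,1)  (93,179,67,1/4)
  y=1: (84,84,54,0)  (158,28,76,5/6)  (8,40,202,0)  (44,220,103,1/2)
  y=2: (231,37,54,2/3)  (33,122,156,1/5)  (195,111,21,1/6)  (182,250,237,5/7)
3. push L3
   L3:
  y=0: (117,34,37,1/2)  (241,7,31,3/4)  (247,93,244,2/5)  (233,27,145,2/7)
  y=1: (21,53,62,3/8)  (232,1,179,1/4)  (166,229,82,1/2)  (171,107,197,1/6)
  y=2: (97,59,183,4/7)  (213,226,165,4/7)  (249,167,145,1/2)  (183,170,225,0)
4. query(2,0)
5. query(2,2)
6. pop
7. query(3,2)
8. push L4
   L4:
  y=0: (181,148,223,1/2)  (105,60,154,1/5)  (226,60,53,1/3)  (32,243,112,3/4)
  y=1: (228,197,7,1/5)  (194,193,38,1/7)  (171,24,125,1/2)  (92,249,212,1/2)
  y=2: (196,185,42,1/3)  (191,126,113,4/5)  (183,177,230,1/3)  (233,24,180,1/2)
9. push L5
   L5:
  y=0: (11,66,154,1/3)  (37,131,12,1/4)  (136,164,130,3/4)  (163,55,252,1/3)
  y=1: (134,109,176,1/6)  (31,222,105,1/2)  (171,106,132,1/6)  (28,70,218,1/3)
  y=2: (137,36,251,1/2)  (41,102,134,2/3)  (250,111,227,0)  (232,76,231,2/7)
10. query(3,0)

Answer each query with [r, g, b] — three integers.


at x=2,y=0 over L1,L2,L3:
L1 α=1/2: [119, 51, 151/2]
L2 α=1: [54, 91, 41]
L3 α=2/5: [656/5, 459/5, 611/5]
→ [131, 92, 122]

at x=2,y=2 over L1,L2,L3:
L1 α=0: [0, 0, 0]
L2 α=1/6: [65/2, 37/2, 7/2]
L3 α=1/2: [563/4, 371/4, 297/4]
→ [141, 93, 74]

at x=3,y=2 over L1,L2:
L1 α=1/4: [227/4, 47/4, 179/4]
L2 α=5/7: [2047/14, 2547/14, 2549/14]
rounded: [146, 182, 182]

query (3,0) [L1,L2,L4,L5] — begin 0,0,0
L1 α=2/3: [290/3, 272/3, 200/3]
L2 α=1/4: [383/4, 451/4, 267/4]
L4 α=3/4: [767/16, 3367/16, 1611/16]
L5 α=1/3: [2071/24, 1269/8, 1209/8]
→ [86, 159, 151]


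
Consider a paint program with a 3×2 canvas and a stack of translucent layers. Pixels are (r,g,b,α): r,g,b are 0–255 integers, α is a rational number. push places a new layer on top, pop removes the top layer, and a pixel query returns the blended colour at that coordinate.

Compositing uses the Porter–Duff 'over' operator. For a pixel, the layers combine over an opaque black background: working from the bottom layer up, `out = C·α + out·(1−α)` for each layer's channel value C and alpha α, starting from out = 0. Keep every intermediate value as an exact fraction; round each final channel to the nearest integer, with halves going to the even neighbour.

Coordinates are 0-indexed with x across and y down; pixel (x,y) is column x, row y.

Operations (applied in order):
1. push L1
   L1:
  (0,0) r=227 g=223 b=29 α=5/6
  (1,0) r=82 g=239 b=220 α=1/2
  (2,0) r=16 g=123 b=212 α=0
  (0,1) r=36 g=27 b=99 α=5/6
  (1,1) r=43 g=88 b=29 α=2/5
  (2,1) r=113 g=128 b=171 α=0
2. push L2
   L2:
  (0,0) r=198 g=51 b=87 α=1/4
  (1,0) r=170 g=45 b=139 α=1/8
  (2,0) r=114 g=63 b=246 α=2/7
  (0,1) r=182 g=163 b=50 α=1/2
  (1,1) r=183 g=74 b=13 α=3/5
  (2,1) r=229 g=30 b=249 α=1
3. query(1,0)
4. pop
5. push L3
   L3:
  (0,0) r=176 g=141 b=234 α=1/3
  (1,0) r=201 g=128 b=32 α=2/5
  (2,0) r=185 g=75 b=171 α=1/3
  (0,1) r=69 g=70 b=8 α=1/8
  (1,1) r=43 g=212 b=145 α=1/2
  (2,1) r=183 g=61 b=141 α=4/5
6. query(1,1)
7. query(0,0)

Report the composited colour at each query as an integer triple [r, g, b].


(1,0) stack=L1,L2; from [0,0,0]:
L1 α=1/2: [41, 239/2, 110]
L2 α=1/8: [457/8, 1763/16, 909/8]
rounded: [57, 110, 114]

at x=1,y=1 over L1,L3:
L1 α=2/5: [86/5, 176/5, 58/5]
L3 α=1/2: [301/10, 618/5, 783/10]
→ [30, 124, 78]

(0,0) stack=L1,L3; from [0,0,0]:
L1 α=5/6: [1135/6, 1115/6, 145/6]
L3 α=1/3: [1663/9, 1538/9, 847/9]
rounded: [185, 171, 94]


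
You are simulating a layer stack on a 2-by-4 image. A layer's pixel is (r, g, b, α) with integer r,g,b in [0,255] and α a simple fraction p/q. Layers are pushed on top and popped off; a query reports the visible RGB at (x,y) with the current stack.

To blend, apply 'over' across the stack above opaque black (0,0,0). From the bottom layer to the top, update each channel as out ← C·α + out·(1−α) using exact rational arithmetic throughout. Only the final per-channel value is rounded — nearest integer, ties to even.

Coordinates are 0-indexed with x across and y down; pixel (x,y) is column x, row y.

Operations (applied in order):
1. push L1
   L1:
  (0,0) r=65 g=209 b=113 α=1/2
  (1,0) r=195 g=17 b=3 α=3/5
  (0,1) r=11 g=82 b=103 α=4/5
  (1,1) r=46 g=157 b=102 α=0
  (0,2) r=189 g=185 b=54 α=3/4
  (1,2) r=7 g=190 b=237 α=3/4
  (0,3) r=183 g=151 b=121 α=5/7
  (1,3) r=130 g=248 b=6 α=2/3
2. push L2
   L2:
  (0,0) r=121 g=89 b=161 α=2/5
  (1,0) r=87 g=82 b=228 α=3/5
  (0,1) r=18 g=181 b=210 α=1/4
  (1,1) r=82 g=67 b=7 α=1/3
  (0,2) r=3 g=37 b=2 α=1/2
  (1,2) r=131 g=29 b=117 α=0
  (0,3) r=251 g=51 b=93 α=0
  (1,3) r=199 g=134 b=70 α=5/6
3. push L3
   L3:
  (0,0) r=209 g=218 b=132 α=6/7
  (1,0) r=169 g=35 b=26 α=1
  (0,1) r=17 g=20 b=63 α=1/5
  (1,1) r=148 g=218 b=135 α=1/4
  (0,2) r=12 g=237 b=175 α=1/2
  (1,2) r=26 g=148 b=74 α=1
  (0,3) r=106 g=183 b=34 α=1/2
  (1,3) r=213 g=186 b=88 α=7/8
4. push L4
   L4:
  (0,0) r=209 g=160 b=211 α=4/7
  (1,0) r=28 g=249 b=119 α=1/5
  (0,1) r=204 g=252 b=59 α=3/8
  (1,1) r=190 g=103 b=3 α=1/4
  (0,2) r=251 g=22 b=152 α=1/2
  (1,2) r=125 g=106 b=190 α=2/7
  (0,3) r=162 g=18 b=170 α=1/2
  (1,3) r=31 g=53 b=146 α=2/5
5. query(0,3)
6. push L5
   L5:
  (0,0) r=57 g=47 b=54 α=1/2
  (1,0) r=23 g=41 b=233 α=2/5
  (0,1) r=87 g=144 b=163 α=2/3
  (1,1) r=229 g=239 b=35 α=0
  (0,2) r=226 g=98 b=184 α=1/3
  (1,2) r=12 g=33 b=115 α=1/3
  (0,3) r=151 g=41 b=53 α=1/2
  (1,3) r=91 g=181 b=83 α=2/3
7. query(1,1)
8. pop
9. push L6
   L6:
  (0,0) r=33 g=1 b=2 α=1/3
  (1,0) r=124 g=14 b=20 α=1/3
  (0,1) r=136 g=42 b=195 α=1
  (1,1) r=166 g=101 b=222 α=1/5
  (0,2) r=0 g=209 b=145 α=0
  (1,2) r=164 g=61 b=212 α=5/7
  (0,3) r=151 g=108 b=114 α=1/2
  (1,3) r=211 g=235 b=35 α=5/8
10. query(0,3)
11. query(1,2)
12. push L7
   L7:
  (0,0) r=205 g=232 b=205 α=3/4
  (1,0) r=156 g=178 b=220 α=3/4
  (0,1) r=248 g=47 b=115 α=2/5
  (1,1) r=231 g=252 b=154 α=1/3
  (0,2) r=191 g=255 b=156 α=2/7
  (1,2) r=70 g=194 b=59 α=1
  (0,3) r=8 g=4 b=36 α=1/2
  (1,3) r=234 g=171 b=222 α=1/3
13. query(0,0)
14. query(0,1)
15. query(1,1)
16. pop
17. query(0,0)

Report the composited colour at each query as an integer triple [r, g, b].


at x=0,y=3 over L1,L2,L3,L4:
+L1 (α=5/7) → [915/7, 755/7, 605/7]
+L2 (α=0) → [915/7, 755/7, 605/7]
+L3 (α=1/2) → [1657/14, 1018/7, 843/14]
+L4 (α=1/2) → [3925/28, 572/7, 3223/28]
→ [140, 82, 115]

(1,1) stack=L1,L2,L3,L4,L5; from [0,0,0]:
+L1 (α=0) → [0, 0, 0]
+L2 (α=1/3) → [82/3, 67/3, 7/3]
+L3 (α=1/4) → [115/2, 285/4, 71/2]
+L4 (α=1/4) → [725/8, 1267/16, 219/8]
+L5 (α=0) → [725/8, 1267/16, 219/8]
rounded: [91, 79, 27]

(0,3) stack=L1,L2,L3,L4,L6; from [0,0,0]:
after L1 α=5/7: [915/7, 755/7, 605/7]
after L2 α=0: [915/7, 755/7, 605/7]
after L3 α=1/2: [1657/14, 1018/7, 843/14]
after L4 α=1/2: [3925/28, 572/7, 3223/28]
after L6 α=1/2: [8153/56, 664/7, 6415/56]
rounded: [146, 95, 115]

(1,2) stack=L1,L2,L3,L4,L6; from [0,0,0]:
+L1 (α=3/4) → [21/4, 285/2, 711/4]
+L2 (α=0) → [21/4, 285/2, 711/4]
+L3 (α=1) → [26, 148, 74]
+L4 (α=2/7) → [380/7, 136, 750/7]
+L6 (α=5/7) → [6500/49, 577/7, 8920/49]
= [133, 82, 182]

at x=0,y=0 over L1,L2,L3,L4,L6,L7:
L1 α=1/2: [65/2, 209/2, 113/2]
L2 α=2/5: [679/10, 983/10, 983/10]
L3 α=6/7: [13219/70, 2009/10, 8903/70]
L4 α=4/7: [98177/490, 12427/70, 85789/490]
L6 α=1/3: [106262/735, 4154/35, 86279/735]
L7 α=3/4: [558287/2940, 14257/70, 134576/735]
= [190, 204, 183]

query (0,1) [L1,L2,L3,L4,L6,L7] — begin 0,0,0
+L1 (α=4/5) → [44/5, 328/5, 412/5]
+L2 (α=1/4) → [111/10, 1889/20, 1143/10]
+L3 (α=1/5) → [307/25, 1989/25, 2601/25]
+L4 (α=3/8) → [3367/40, 5769/40, 1743/20]
+L6 (α=1) → [136, 42, 195]
+L7 (α=2/5) → [904/5, 44, 163]
→ [181, 44, 163]

query (1,1) [L1,L2,L3,L4,L6,L7] — begin 0,0,0
+L1 (α=0) → [0, 0, 0]
+L2 (α=1/3) → [82/3, 67/3, 7/3]
+L3 (α=1/4) → [115/2, 285/4, 71/2]
+L4 (α=1/4) → [725/8, 1267/16, 219/8]
+L6 (α=1/5) → [1057/10, 1671/20, 663/10]
+L7 (α=1/3) → [2212/15, 1397/10, 1433/15]
→ [147, 140, 96]

at x=0,y=0 over L1,L2,L3,L4,L6:
after L1 α=1/2: [65/2, 209/2, 113/2]
after L2 α=2/5: [679/10, 983/10, 983/10]
after L3 α=6/7: [13219/70, 2009/10, 8903/70]
after L4 α=4/7: [98177/490, 12427/70, 85789/490]
after L6 α=1/3: [106262/735, 4154/35, 86279/735]
→ [145, 119, 117]


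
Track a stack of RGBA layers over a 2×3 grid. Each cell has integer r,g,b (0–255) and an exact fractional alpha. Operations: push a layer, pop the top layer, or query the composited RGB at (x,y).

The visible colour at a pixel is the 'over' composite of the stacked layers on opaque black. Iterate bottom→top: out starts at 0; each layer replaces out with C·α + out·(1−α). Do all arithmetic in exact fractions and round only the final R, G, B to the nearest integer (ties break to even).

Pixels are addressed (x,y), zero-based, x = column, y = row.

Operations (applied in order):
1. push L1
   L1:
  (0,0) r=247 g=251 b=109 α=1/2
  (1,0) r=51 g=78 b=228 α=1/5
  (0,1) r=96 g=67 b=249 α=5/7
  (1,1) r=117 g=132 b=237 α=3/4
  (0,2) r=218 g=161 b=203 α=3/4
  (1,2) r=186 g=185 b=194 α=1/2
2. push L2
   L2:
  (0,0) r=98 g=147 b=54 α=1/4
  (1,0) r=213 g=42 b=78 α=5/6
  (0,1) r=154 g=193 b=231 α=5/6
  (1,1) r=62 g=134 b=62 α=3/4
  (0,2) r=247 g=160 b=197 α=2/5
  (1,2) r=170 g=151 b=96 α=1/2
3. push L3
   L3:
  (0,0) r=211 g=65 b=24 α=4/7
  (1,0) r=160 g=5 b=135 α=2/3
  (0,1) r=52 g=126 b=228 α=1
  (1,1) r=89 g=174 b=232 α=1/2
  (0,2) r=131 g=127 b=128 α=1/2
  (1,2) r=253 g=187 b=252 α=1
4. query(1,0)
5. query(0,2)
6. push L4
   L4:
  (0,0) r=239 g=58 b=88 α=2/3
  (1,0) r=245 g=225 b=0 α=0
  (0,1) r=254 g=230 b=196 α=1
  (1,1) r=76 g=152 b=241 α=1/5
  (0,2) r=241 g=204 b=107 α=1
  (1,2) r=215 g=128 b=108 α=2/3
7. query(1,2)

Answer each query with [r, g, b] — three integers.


(1,0) stack=L1,L2,L3; from [0,0,0]:
L1 α=1/5: [51/5, 78/5, 228/5]
L2 α=5/6: [896/5, 188/5, 363/5]
L3 α=2/3: [832/5, 238/15, 571/5]
rounded: [166, 16, 114]

query (0,2) [L1,L2,L3] — begin 0,0,0
after L1 α=3/4: [327/2, 483/4, 609/4]
after L2 α=2/5: [1969/10, 2729/20, 3403/20]
after L3 α=1/2: [3279/20, 5269/40, 5963/40]
rounded: [164, 132, 149]

(1,2) stack=L1,L2,L3,L4; from [0,0,0]:
after L1 α=1/2: [93, 185/2, 97]
after L2 α=1/2: [263/2, 487/4, 193/2]
after L3 α=1: [253, 187, 252]
after L4 α=2/3: [683/3, 443/3, 156]
→ [228, 148, 156]


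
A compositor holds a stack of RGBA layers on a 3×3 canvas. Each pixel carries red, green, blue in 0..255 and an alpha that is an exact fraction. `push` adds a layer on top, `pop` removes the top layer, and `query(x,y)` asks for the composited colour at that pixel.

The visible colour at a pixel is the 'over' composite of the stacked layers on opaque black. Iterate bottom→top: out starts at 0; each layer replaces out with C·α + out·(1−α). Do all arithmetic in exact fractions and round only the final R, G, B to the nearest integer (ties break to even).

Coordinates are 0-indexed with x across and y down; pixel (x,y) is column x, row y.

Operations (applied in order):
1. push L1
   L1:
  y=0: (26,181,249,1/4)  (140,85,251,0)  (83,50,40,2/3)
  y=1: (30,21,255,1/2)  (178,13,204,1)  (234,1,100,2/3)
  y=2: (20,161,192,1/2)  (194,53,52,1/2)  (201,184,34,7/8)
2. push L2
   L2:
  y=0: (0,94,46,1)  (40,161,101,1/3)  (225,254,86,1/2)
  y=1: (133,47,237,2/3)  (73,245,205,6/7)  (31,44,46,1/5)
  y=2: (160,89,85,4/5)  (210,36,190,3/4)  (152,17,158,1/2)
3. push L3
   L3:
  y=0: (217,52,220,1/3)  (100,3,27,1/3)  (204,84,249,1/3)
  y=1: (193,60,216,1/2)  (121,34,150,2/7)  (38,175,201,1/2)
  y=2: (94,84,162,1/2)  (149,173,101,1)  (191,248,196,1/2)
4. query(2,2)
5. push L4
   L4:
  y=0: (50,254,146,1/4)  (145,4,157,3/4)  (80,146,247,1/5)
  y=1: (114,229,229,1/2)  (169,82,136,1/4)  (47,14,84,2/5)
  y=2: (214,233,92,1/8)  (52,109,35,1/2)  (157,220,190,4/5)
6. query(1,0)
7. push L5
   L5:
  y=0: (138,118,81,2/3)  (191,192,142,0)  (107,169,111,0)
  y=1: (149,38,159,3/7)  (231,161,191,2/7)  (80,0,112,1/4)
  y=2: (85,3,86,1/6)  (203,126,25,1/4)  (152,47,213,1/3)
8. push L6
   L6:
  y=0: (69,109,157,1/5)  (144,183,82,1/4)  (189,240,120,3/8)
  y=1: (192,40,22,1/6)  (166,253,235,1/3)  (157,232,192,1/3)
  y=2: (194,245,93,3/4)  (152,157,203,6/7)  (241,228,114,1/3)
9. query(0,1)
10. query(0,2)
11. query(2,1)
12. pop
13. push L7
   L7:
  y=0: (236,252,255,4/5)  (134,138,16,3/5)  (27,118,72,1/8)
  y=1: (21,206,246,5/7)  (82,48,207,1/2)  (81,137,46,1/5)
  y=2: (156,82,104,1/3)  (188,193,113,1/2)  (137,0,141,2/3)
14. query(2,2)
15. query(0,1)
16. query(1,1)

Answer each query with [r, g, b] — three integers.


query (2,2) [L1,L2,L3] — begin 0,0,0
L1 α=7/8: [1407/8, 161, 119/4]
L2 α=1/2: [2623/16, 89, 751/8]
L3 α=1/2: [5679/32, 337/2, 2319/16]
= [177, 168, 145]

at x=1,y=0 over L1,L2,L3,L4:
L1 α=0: [0, 0, 0]
L2 α=1/3: [40/3, 161/3, 101/3]
L3 α=1/3: [380/9, 331/9, 283/9]
L4 α=3/4: [4295/36, 439/36, 2261/18]
→ [119, 12, 126]

(0,1) stack=L1,L2,L3,L4,L5,L6; from [0,0,0]:
+L1 (α=1/2) → [15, 21/2, 255/2]
+L2 (α=2/3) → [281/3, 209/6, 401/2]
+L3 (α=1/2) → [430/3, 569/12, 833/4]
+L4 (α=1/2) → [386/3, 3317/24, 1749/8]
+L5 (α=3/7) → [2885/21, 4001/42, 2703/14]
+L6 (α=1/6) → [18457/126, 21685/252, 13823/84]
rounded: [146, 86, 165]

(0,2) stack=L1,L2,L3,L4,L5,L6; from [0,0,0]:
L1 α=1/2: [10, 161/2, 96]
L2 α=4/5: [130, 873/10, 436/5]
L3 α=1/2: [112, 1713/20, 623/5]
L4 α=1/8: [499/4, 16651/160, 4821/40]
L5 α=1/6: [945/8, 16747/192, 5509/48]
L6 α=3/4: [5601/32, 157867/768, 18901/192]
→ [175, 206, 98]

at x=2,y=1 over L1,L2,L3,L4,L5,L6:
+L1 (α=2/3) → [156, 2/3, 200/3]
+L2 (α=1/5) → [131, 28/3, 938/15]
+L3 (α=1/2) → [169/2, 553/6, 3953/30]
+L4 (α=2/5) → [139/2, 609/10, 5633/50]
+L5 (α=1/4) → [577/8, 1827/40, 22499/200]
+L6 (α=1/3) → [1205/12, 6467/60, 41699/300]
→ [100, 108, 139]

at x=2,y=2 over L1,L2,L3,L4,L5,L7:
L1 α=7/8: [1407/8, 161, 119/4]
L2 α=1/2: [2623/16, 89, 751/8]
L3 α=1/2: [5679/32, 337/2, 2319/16]
L4 α=4/5: [5155/32, 2097/10, 14479/80]
L5 α=1/3: [2529/16, 2332/15, 22999/120]
L7 α=2/3: [6913/48, 2332/45, 56839/360]
rounded: [144, 52, 158]

(0,1) stack=L1,L2,L3,L4,L5,L7; from [0,0,0]:
+L1 (α=1/2) → [15, 21/2, 255/2]
+L2 (α=2/3) → [281/3, 209/6, 401/2]
+L3 (α=1/2) → [430/3, 569/12, 833/4]
+L4 (α=1/2) → [386/3, 3317/24, 1749/8]
+L5 (α=3/7) → [2885/21, 4001/42, 2703/14]
+L7 (α=5/7) → [7975/147, 25631/147, 11313/49]
rounded: [54, 174, 231]

at x=1,y=1 over L1,L2,L3,L4,L5,L7:
L1 α=1: [178, 13, 204]
L2 α=6/7: [88, 1483/7, 1434/7]
L3 α=2/7: [682/7, 7891/49, 9270/49]
L4 α=1/4: [3229/28, 27691/196, 17237/98]
L5 α=2/7: [29081/196, 201567/1372, 123621/686]
L7 α=1/2: [45153/392, 267423/2744, 265623/1372]
→ [115, 97, 194]


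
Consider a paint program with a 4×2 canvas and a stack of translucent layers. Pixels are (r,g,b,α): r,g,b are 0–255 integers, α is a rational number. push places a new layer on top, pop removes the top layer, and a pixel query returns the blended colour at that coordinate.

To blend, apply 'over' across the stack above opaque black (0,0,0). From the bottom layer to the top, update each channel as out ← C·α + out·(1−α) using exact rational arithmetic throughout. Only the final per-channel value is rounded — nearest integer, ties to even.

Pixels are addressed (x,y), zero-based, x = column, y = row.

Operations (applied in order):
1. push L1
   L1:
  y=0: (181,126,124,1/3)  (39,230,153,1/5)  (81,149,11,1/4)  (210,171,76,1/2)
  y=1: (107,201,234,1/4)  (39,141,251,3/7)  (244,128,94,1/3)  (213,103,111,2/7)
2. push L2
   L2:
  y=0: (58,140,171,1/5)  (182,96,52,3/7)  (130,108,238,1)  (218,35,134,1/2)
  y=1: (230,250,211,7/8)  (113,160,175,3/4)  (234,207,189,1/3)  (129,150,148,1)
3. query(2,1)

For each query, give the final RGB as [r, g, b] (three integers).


query (2,1) [L1,L2] — begin 0,0,0
+L1 (α=1/3) → [244/3, 128/3, 94/3]
+L2 (α=1/3) → [1190/9, 877/9, 755/9]
→ [132, 97, 84]


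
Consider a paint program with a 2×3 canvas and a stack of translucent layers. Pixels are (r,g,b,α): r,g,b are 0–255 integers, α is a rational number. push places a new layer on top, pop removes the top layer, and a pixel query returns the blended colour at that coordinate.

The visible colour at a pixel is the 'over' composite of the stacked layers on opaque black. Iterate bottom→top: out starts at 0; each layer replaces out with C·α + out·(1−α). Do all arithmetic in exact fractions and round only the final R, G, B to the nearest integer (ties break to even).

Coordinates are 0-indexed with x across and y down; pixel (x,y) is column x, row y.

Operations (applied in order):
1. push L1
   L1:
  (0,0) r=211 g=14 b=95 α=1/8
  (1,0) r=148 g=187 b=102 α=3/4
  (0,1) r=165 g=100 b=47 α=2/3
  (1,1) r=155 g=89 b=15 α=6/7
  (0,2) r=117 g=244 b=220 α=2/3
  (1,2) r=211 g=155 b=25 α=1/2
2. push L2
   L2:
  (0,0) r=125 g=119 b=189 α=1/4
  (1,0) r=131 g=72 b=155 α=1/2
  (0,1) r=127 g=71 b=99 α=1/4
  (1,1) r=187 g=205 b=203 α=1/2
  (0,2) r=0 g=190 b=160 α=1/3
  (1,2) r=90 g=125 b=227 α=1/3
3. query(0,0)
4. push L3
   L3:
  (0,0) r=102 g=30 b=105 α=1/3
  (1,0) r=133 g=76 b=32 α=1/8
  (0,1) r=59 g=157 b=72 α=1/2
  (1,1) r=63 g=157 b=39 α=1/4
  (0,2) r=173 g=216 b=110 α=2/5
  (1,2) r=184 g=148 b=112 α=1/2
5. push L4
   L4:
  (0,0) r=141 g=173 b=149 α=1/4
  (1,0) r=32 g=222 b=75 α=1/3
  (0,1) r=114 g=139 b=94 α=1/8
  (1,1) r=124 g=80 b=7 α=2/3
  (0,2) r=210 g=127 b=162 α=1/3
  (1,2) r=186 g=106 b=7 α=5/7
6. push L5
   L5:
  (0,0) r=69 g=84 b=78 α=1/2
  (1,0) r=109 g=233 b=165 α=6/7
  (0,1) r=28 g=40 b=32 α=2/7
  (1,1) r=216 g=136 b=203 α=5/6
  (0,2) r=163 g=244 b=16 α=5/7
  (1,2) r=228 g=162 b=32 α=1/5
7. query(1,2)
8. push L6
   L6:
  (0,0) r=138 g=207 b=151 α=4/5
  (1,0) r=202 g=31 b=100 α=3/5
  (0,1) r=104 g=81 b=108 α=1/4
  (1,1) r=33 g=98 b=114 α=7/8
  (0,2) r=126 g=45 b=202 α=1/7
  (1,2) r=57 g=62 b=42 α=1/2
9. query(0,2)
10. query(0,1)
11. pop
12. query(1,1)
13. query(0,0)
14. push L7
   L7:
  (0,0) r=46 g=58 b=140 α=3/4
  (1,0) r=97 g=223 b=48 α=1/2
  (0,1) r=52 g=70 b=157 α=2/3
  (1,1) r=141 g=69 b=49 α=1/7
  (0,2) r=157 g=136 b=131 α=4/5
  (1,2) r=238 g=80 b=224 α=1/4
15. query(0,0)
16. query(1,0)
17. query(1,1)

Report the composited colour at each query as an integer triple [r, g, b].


(0,0) stack=L1,L2; from [0,0,0]:
+L1 (α=1/8) → [211/8, 7/4, 95/8]
+L2 (α=1/4) → [1633/32, 497/16, 1797/32]
rounded: [51, 31, 56]

(1,2) stack=L1,L2,L3,L4,L5; from [0,0,0]:
+L1 (α=1/2) → [211/2, 155/2, 25/2]
+L2 (α=1/3) → [301/3, 280/3, 84]
+L3 (α=1/2) → [853/6, 362/3, 98]
+L4 (α=5/7) → [3643/21, 2314/21, 33]
+L5 (α=1/5) → [3872/21, 12658/105, 164/5]
→ [184, 121, 33]

at x=0,y=2 over L1,L2,L3,L4,L5,L6:
L1 α=2/3: [78, 488/3, 440/3]
L2 α=1/3: [52, 1546/9, 1360/9]
L3 α=2/5: [502/5, 2842/15, 404/3]
L4 α=1/3: [2054/15, 7589/45, 1294/9]
L5 α=5/7: [16333/105, 70078/315, 3308/63]
L6 α=1/7: [37076/245, 144881/735, 10858/147]
rounded: [151, 197, 74]

at x=0,y=1 over L1,L2,L3,L4,L5,L6:
after L1 α=2/3: [110, 200/3, 94/3]
after L2 α=1/4: [457/4, 271/4, 193/4]
after L3 α=1/2: [693/8, 899/8, 481/8]
after L4 α=1/8: [5763/64, 7405/64, 4119/64]
after L5 α=2/7: [32399/448, 42145/448, 24691/448]
after L6 α=1/4: [143789/1792, 162723/1792, 122457/1792]
rounded: [80, 91, 68]

at x=1,y=1 over L1,L2,L3,L4,L5:
after L1 α=6/7: [930/7, 534/7, 90/7]
after L2 α=1/2: [2239/14, 1969/14, 1511/14]
after L3 α=1/4: [7599/56, 8105/56, 5079/56]
after L4 α=2/3: [21487/168, 17065/168, 5863/168]
after L5 α=5/6: [202927/1008, 131305/1008, 176383/1008]
→ [201, 130, 175]

(0,0) stack=L1,L2,L3,L4,L5; from [0,0,0]:
L1 α=1/8: [211/8, 7/4, 95/8]
L2 α=1/4: [1633/32, 497/16, 1797/32]
L3 α=1/3: [3265/48, 737/24, 1159/16]
L4 α=1/4: [5521/64, 2121/32, 5861/64]
L5 α=1/2: [9937/128, 4809/64, 10853/128]
rounded: [78, 75, 85]

at x=0,y=0 over L1,L2,L3,L4,L5,L7:
+L1 (α=1/8) → [211/8, 7/4, 95/8]
+L2 (α=1/4) → [1633/32, 497/16, 1797/32]
+L3 (α=1/3) → [3265/48, 737/24, 1159/16]
+L4 (α=1/4) → [5521/64, 2121/32, 5861/64]
+L5 (α=1/2) → [9937/128, 4809/64, 10853/128]
+L7 (α=3/4) → [27601/512, 15945/256, 64613/512]
= [54, 62, 126]

query (1,0) [L1,L2,L3,L4,L5,L7] — begin 0,0,0
L1 α=3/4: [111, 561/4, 153/2]
L2 α=1/2: [121, 849/8, 463/4]
L3 α=1/8: [245/2, 6551/64, 3369/32]
L4 α=1/3: [277/3, 13655/96, 1523/16]
L5 α=6/7: [2239/21, 147863/672, 17363/112]
L7 α=1/2: [2138/21, 297719/1344, 22739/224]
→ [102, 222, 102]

query (1,1) [L1,L2,L3,L4,L5,L7] — begin 0,0,0
L1 α=6/7: [930/7, 534/7, 90/7]
L2 α=1/2: [2239/14, 1969/14, 1511/14]
L3 α=1/4: [7599/56, 8105/56, 5079/56]
L4 α=2/3: [21487/168, 17065/168, 5863/168]
L5 α=5/6: [202927/1008, 131305/1008, 176383/1008]
L7 α=1/7: [226615/1176, 142897/1176, 184615/1176]
= [193, 122, 157]


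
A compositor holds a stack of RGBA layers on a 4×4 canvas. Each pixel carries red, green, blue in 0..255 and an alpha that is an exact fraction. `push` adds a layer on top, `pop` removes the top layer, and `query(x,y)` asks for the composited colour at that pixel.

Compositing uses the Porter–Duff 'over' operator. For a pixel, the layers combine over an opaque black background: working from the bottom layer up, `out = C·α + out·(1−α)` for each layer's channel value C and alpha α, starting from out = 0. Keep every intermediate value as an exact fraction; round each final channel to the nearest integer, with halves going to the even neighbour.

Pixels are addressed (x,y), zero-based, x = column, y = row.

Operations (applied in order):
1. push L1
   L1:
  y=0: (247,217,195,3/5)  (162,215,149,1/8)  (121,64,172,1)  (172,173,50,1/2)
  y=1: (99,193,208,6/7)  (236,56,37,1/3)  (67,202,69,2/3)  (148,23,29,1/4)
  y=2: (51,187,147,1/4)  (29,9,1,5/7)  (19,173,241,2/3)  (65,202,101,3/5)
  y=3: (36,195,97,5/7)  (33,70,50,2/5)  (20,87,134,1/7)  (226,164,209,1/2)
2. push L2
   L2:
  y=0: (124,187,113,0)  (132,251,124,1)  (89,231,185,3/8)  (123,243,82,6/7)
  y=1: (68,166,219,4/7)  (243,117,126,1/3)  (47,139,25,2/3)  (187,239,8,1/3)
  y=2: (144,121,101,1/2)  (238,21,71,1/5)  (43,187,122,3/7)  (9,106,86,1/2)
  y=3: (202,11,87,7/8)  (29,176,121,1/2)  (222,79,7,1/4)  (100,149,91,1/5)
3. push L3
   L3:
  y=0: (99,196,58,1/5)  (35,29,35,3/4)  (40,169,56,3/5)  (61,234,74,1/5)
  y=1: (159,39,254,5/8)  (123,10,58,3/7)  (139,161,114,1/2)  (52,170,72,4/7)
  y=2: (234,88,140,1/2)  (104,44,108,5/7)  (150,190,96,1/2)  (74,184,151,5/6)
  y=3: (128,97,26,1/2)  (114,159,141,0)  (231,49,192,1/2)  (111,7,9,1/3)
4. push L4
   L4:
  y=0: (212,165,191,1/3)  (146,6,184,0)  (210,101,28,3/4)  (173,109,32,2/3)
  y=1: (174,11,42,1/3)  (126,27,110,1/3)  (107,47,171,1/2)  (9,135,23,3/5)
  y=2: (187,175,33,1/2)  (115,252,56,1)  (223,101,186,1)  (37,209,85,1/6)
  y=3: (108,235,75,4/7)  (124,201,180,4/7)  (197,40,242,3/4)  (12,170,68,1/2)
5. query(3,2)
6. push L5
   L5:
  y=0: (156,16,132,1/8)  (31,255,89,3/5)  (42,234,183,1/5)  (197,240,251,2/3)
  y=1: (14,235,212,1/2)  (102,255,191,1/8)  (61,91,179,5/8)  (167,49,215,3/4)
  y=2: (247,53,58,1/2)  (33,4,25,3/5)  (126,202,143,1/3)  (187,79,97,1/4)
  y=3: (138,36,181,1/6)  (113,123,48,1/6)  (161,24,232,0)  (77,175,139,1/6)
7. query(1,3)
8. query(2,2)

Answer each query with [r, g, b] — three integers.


query (3,2) [L1,L2,L3,L4] — begin 0,0,0
+L1 (α=3/5) → [39, 606/5, 303/5]
+L2 (α=1/2) → [24, 568/5, 733/10]
+L3 (α=5/6) → [197/3, 2584/15, 2761/20]
+L4 (α=1/6) → [548/9, 3211/18, 3101/24]
→ [61, 178, 129]

(1,3) stack=L1,L2,L3,L4,L5; from [0,0,0]:
after L1 α=2/5: [66/5, 28, 20]
after L2 α=1/2: [211/10, 102, 141/2]
after L3 α=0: [211/10, 102, 141/2]
after L4 α=4/7: [799/10, 1110/7, 1863/14]
after L5 α=1/6: [1025/12, 2137/14, 3329/28]
rounded: [85, 153, 119]

at x=2,y=2 over L1,L2,L3,L4,L5:
L1 α=2/3: [38/3, 346/3, 482/3]
L2 α=3/7: [77/3, 3067/21, 3026/21]
L3 α=1/2: [527/6, 7057/42, 2521/21]
L4 α=1: [223, 101, 186]
L5 α=1/3: [572/3, 404/3, 515/3]
rounded: [191, 135, 172]


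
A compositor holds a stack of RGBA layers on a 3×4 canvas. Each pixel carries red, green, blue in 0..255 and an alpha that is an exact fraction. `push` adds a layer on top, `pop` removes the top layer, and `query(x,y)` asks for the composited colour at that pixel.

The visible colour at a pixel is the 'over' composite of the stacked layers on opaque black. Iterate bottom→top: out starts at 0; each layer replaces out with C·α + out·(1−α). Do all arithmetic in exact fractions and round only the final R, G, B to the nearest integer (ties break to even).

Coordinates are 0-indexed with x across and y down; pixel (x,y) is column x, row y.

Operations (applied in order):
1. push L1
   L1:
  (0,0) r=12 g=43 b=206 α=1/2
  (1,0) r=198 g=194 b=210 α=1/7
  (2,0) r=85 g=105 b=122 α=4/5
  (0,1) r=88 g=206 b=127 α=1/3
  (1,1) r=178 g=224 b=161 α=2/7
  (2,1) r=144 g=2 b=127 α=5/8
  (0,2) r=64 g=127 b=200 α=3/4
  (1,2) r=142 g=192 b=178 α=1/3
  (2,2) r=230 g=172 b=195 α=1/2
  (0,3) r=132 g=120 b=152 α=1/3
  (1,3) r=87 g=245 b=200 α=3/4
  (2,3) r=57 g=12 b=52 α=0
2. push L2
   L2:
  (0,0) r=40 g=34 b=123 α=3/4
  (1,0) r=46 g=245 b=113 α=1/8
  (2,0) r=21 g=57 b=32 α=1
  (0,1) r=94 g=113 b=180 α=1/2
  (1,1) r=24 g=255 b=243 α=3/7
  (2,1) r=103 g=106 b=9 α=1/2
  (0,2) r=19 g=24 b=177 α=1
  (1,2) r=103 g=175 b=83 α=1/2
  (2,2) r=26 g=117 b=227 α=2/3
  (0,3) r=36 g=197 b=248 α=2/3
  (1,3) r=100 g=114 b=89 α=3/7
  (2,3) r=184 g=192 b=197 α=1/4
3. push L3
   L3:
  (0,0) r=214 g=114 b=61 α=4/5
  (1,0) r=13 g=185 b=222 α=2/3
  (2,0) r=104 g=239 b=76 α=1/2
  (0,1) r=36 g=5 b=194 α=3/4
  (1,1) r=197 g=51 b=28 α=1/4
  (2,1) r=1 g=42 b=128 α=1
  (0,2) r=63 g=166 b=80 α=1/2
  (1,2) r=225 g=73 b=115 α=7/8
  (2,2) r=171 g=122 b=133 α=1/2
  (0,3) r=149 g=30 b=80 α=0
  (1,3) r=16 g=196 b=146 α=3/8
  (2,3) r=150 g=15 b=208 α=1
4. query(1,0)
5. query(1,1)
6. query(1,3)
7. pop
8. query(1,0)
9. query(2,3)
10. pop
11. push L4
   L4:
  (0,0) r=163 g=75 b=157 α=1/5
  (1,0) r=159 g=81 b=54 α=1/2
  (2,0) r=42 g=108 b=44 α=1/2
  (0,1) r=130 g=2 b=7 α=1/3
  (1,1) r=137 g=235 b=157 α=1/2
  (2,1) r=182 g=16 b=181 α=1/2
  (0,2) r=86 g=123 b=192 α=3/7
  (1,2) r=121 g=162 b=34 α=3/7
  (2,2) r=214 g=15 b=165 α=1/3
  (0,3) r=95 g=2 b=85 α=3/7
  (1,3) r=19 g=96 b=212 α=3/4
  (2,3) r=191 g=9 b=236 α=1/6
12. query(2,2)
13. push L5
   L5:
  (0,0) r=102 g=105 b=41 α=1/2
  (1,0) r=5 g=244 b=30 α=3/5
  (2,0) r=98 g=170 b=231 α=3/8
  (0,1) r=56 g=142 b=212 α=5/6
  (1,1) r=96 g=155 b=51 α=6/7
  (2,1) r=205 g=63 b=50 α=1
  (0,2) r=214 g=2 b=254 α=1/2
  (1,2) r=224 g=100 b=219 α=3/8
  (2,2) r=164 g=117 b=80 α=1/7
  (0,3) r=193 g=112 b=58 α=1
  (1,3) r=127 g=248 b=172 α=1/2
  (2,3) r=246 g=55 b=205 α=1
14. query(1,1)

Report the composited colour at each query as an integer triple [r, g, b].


at x=1,y=0 over L1,L2,L3:
after L1 α=1/7: [198/7, 194/7, 30]
after L2 α=1/8: [61/2, 439/8, 323/8]
after L3 α=2/3: [113/6, 1133/8, 3875/24]
rounded: [19, 142, 161]

query (1,1) [L1,L2,L3] — begin 0,0,0
after L1 α=2/7: [356/7, 64, 46]
after L2 α=3/7: [1928/49, 1021/7, 913/7]
after L3 α=1/4: [15437/196, 855/7, 2935/28]
rounded: [79, 122, 105]

(1,3) stack=L1,L2,L3; from [0,0,0]:
+L1 (α=3/4) → [261/4, 735/4, 150]
+L2 (α=3/7) → [561/7, 1077/7, 867/7]
+L3 (α=3/8) → [3141/56, 9501/56, 7401/56]
= [56, 170, 132]

at x=1,y=0 over L1,L2:
after L1 α=1/7: [198/7, 194/7, 30]
after L2 α=1/8: [61/2, 439/8, 323/8]
rounded: [30, 55, 40]

at x=2,y=3 over L1,L2:
+L1 (α=0) → [0, 0, 0]
+L2 (α=1/4) → [46, 48, 197/4]
= [46, 48, 49]

at x=2,y=2 over L1,L4:
after L1 α=1/2: [115, 86, 195/2]
after L4 α=1/3: [148, 187/3, 120]
→ [148, 62, 120]

at x=1,y=1 over L1,L4,L5:
+L1 (α=2/7) → [356/7, 64, 46]
+L4 (α=1/2) → [1315/14, 299/2, 203/2]
+L5 (α=6/7) → [9379/98, 2159/14, 815/14]
= [96, 154, 58]


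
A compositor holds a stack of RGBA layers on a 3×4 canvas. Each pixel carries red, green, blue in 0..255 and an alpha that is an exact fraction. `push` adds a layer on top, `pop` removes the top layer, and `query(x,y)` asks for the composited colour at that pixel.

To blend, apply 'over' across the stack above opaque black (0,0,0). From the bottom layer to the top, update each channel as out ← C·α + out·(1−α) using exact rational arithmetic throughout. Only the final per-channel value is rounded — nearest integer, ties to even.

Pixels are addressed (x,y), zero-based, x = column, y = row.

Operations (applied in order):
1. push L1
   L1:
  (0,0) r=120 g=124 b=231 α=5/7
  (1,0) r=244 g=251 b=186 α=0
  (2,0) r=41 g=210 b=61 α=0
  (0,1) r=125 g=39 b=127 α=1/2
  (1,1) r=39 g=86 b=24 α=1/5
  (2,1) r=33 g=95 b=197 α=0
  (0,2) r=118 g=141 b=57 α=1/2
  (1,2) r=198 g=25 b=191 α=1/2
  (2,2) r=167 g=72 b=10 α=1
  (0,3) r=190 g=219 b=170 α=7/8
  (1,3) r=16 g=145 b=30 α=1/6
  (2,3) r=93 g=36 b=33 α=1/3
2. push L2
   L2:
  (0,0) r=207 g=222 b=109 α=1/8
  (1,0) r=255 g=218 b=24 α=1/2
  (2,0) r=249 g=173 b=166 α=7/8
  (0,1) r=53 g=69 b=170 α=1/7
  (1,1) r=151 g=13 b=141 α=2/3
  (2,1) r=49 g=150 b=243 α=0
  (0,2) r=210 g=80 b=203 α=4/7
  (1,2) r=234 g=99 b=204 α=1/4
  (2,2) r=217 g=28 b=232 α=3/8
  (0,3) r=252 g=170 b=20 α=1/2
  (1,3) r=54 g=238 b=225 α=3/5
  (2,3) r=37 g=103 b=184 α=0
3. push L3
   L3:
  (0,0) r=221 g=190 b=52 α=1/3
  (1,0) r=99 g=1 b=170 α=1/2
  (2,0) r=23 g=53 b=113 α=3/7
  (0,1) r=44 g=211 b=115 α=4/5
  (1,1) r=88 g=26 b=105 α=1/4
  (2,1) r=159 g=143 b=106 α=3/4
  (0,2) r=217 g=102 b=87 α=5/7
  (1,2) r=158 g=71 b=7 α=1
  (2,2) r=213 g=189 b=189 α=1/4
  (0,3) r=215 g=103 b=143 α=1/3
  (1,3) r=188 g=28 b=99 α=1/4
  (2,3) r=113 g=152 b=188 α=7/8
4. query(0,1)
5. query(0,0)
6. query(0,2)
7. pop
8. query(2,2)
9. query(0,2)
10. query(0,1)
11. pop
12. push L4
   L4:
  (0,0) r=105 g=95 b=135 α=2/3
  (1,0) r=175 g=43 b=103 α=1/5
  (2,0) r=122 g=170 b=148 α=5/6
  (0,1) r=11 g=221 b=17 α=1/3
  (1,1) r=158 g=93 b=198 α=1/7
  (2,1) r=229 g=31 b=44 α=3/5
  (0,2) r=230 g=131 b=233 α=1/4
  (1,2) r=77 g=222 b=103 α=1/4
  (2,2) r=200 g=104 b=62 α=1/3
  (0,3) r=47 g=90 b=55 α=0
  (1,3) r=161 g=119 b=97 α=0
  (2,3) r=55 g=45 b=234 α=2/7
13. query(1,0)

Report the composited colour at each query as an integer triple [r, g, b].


at x=0,y=1 over L1,L2,L3:
+L1 (α=1/2) → [125/2, 39/2, 127/2]
+L2 (α=1/7) → [428/7, 186/7, 551/7]
+L3 (α=4/5) → [332/7, 6094/35, 3771/35]
= [47, 174, 108]

(0,0) stack=L1,L2,L3; from [0,0,0]:
+L1 (α=5/7) → [600/7, 620/7, 165]
+L2 (α=1/8) → [807/8, 421/4, 158]
+L3 (α=1/3) → [1691/12, 267/2, 368/3]
→ [141, 134, 123]

query (0,2) [L1,L2,L3] — begin 0,0,0
after L1 α=1/2: [59, 141/2, 57/2]
after L2 α=4/7: [1017/7, 1063/14, 1795/14]
after L3 α=5/7: [9629/49, 4633/49, 4840/49]
= [197, 95, 99]

query (2,2) [L1,L2] — begin 0,0,0
L1 α=1: [167, 72, 10]
L2 α=3/8: [743/4, 111/2, 373/4]
rounded: [186, 56, 93]

at x=0,y=2 over L1,L2:
+L1 (α=1/2) → [59, 141/2, 57/2]
+L2 (α=4/7) → [1017/7, 1063/14, 1795/14]
→ [145, 76, 128]

query (0,1) [L1,L2] — begin 0,0,0
L1 α=1/2: [125/2, 39/2, 127/2]
L2 α=1/7: [428/7, 186/7, 551/7]
→ [61, 27, 79]

(1,0) stack=L1,L4; from [0,0,0]:
L1 α=0: [0, 0, 0]
L4 α=1/5: [35, 43/5, 103/5]
→ [35, 9, 21]


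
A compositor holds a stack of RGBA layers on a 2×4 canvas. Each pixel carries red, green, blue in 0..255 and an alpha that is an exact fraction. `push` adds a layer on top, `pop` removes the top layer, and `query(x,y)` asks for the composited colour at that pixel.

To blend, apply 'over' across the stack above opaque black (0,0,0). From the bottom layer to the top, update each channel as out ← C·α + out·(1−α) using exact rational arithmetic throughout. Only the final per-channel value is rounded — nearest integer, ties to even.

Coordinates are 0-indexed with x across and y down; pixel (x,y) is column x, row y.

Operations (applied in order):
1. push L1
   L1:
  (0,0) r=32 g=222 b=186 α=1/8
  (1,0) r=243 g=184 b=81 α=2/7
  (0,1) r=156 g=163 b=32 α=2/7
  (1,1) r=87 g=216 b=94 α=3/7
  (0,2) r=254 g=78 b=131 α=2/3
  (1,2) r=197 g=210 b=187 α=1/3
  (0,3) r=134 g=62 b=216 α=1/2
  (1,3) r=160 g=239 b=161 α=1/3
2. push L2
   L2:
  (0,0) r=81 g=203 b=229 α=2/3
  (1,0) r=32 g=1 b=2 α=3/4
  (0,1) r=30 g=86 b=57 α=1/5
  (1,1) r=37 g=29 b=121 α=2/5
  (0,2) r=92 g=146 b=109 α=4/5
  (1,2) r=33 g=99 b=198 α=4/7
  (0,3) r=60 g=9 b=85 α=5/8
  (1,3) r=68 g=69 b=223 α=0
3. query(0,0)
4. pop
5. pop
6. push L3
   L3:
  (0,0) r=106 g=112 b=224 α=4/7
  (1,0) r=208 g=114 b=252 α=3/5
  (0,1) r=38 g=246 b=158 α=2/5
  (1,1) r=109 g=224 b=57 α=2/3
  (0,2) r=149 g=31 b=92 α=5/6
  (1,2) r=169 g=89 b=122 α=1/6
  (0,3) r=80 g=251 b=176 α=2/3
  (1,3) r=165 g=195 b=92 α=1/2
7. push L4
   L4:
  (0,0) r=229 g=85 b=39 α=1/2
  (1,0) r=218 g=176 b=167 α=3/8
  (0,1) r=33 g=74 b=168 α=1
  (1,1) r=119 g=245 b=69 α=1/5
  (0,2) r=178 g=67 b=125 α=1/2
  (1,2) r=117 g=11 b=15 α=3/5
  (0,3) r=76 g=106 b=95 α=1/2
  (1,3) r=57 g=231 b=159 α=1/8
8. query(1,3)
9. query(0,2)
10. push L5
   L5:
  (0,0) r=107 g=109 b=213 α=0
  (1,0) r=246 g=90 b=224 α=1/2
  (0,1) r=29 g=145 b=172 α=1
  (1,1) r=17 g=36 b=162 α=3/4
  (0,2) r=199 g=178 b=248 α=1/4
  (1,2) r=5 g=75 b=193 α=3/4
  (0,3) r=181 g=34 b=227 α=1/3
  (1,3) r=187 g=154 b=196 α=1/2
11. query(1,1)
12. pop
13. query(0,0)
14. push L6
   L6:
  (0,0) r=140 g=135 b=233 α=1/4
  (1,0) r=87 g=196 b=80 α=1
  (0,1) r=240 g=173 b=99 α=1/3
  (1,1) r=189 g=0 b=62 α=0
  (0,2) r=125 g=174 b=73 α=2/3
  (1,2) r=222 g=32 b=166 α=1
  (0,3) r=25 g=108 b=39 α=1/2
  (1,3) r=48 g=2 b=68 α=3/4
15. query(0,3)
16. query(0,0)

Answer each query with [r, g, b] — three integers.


at x=0,y=0 over L1,L2:
L1 α=1/8: [4, 111/4, 93/4]
L2 α=2/3: [166/3, 1735/12, 1925/12]
rounded: [55, 145, 160]

(1,3) stack=L3,L4; from [0,0,0]:
after L3 α=1/2: [165/2, 195/2, 46]
after L4 α=1/8: [1269/16, 1827/16, 481/8]
→ [79, 114, 60]

at x=0,y=2 over L3,L4:
L3 α=5/6: [745/6, 155/6, 230/3]
L4 α=1/2: [1813/12, 557/12, 605/6]
→ [151, 46, 101]

(1,1) stack=L3,L4,L5; from [0,0,0]:
L3 α=2/3: [218/3, 448/3, 38]
L4 α=1/5: [1229/15, 2527/15, 221/5]
L5 α=3/4: [997/30, 4147/60, 2651/20]
→ [33, 69, 133]

(0,0) stack=L3,L4; from [0,0,0]:
+L3 (α=4/7) → [424/7, 64, 128]
+L4 (α=1/2) → [2027/14, 149/2, 167/2]
→ [145, 74, 84]

at x=0,y=3 over L3,L4,L6:
after L3 α=2/3: [160/3, 502/3, 352/3]
after L4 α=1/2: [194/3, 410/3, 637/6]
after L6 α=1/2: [269/6, 367/3, 871/12]
rounded: [45, 122, 73]

query (0,0) [L3,L4,L6] — begin 0,0,0
L3 α=4/7: [424/7, 64, 128]
L4 α=1/2: [2027/14, 149/2, 167/2]
L6 α=1/4: [8041/56, 717/8, 967/8]
→ [144, 90, 121]
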